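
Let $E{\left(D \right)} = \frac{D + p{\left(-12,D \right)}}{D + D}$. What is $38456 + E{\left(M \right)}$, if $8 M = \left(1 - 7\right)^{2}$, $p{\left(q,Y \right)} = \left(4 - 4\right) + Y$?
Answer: $38457$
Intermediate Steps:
$p{\left(q,Y \right)} = Y$ ($p{\left(q,Y \right)} = 0 + Y = Y$)
$M = \frac{9}{2}$ ($M = \frac{\left(1 - 7\right)^{2}}{8} = \frac{\left(-6\right)^{2}}{8} = \frac{1}{8} \cdot 36 = \frac{9}{2} \approx 4.5$)
$E{\left(D \right)} = 1$ ($E{\left(D \right)} = \frac{D + D}{D + D} = \frac{2 D}{2 D} = 2 D \frac{1}{2 D} = 1$)
$38456 + E{\left(M \right)} = 38456 + 1 = 38457$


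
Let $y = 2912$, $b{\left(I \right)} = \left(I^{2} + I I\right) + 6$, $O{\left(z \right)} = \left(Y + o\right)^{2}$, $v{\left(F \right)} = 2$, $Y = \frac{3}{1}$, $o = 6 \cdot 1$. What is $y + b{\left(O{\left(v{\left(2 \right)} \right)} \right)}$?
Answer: $16040$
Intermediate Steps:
$o = 6$
$Y = 3$ ($Y = 3 \cdot 1 = 3$)
$O{\left(z \right)} = 81$ ($O{\left(z \right)} = \left(3 + 6\right)^{2} = 9^{2} = 81$)
$b{\left(I \right)} = 6 + 2 I^{2}$ ($b{\left(I \right)} = \left(I^{2} + I^{2}\right) + 6 = 2 I^{2} + 6 = 6 + 2 I^{2}$)
$y + b{\left(O{\left(v{\left(2 \right)} \right)} \right)} = 2912 + \left(6 + 2 \cdot 81^{2}\right) = 2912 + \left(6 + 2 \cdot 6561\right) = 2912 + \left(6 + 13122\right) = 2912 + 13128 = 16040$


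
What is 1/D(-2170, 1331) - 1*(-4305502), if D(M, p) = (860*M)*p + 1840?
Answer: 10694481022800719/2483910360 ≈ 4.3055e+6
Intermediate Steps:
D(M, p) = 1840 + 860*M*p (D(M, p) = 860*M*p + 1840 = 1840 + 860*M*p)
1/D(-2170, 1331) - 1*(-4305502) = 1/(1840 + 860*(-2170)*1331) - 1*(-4305502) = 1/(1840 - 2483912200) + 4305502 = 1/(-2483910360) + 4305502 = -1/2483910360 + 4305502 = 10694481022800719/2483910360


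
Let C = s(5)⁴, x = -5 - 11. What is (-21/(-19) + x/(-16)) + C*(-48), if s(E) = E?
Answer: -569960/19 ≈ -29998.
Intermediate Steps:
x = -16
C = 625 (C = 5⁴ = 625)
(-21/(-19) + x/(-16)) + C*(-48) = (-21/(-19) - 16/(-16)) + 625*(-48) = (-21*(-1/19) - 16*(-1/16)) - 30000 = (21/19 + 1) - 30000 = 40/19 - 30000 = -569960/19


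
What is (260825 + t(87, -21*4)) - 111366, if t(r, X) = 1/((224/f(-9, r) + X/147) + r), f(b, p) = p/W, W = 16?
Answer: 11616402466/77723 ≈ 1.4946e+5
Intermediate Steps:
f(b, p) = p/16
t(r, X) = 1/(r + 3584/r + X/147) (t(r, X) = 1/((224/((r/16)) + X/147) + r) = 1/((224*(16/r) + X*(1/147)) + r) = 1/((3584/r + X/147) + r) = 1/(r + 3584/r + X/147))
(260825 + t(87, -21*4)) - 111366 = (260825 + 147*87/(526848 + 147*87² - 21*4*87)) - 111366 = (260825 + 147*87/(526848 + 147*7569 - 84*87)) - 111366 = (260825 + 147*87/(526848 + 1112643 - 7308)) - 111366 = (260825 + 147*87/1632183) - 111366 = (260825 + 147*87*(1/1632183)) - 111366 = (260825 + 609/77723) - 111366 = 20272102084/77723 - 111366 = 11616402466/77723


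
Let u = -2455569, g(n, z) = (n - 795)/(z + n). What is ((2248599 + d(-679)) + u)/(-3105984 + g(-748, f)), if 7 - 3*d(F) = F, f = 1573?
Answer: 170561600/2562438343 ≈ 0.066562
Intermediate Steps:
g(n, z) = (-795 + n)/(n + z)
d(F) = 7/3 - F/3
((2248599 + d(-679)) + u)/(-3105984 + g(-748, f)) = ((2248599 + (7/3 - ⅓*(-679))) - 2455569)/(-3105984 + (-795 - 748)/(-748 + 1573)) = ((2248599 + (7/3 + 679/3)) - 2455569)/(-3105984 - 1543/825) = ((2248599 + 686/3) - 2455569)/(-3105984 + (1/825)*(-1543)) = (6746483/3 - 2455569)/(-3105984 - 1543/825) = -620224/(3*(-2562438343/825)) = -620224/3*(-825/2562438343) = 170561600/2562438343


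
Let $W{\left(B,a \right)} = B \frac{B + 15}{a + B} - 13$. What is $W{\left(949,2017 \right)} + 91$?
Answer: $\frac{573092}{1483} \approx 386.44$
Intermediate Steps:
$W{\left(B,a \right)} = -13 + \frac{B \left(15 + B\right)}{B + a}$ ($W{\left(B,a \right)} = B \frac{15 + B}{B + a} - 13 = \frac{B \left(15 + B\right)}{B + a} - 13 = -13 + \frac{B \left(15 + B\right)}{B + a}$)
$W{\left(949,2017 \right)} + 91 = \frac{949^{2} - 26221 + 2 \cdot 949}{949 + 2017} + 91 = \frac{900601 - 26221 + 1898}{2966} + 91 = \frac{1}{2966} \cdot 876278 + 91 = \frac{438139}{1483} + 91 = \frac{573092}{1483}$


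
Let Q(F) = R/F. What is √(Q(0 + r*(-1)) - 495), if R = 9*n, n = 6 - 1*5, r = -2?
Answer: 3*I*√218/2 ≈ 22.147*I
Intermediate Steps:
n = 1 (n = 6 - 5 = 1)
R = 9 (R = 9*1 = 9)
Q(F) = 9/F
√(Q(0 + r*(-1)) - 495) = √(9/(0 - 2*(-1)) - 495) = √(9/(0 + 2) - 495) = √(9/2 - 495) = √(-981/2) = 3*I*√218/2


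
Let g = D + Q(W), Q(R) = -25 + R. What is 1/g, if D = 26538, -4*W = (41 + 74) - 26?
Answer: 4/105963 ≈ 3.7749e-5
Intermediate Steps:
W = -89/4 (W = -((41 + 74) - 26)/4 = -(115 - 26)/4 = -1/4*89 = -89/4 ≈ -22.250)
g = 105963/4 (g = 26538 + (-25 - 89/4) = 26538 - 189/4 = 105963/4 ≈ 26491.)
1/g = 1/(105963/4) = 4/105963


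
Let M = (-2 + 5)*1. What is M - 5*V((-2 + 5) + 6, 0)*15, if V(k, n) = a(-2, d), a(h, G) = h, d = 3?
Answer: 153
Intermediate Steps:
V(k, n) = -2
M = 3 (M = 3*1 = 3)
M - 5*V((-2 + 5) + 6, 0)*15 = 3 - 5*(-2)*15 = 3 + 10*15 = 3 + 150 = 153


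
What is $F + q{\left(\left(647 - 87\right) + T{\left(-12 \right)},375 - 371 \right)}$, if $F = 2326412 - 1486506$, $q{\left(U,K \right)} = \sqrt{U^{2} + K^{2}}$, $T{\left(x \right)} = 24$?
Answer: $839906 + 4 \sqrt{21317} \approx 8.4049 \cdot 10^{5}$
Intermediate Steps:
$q{\left(U,K \right)} = \sqrt{K^{2} + U^{2}}$
$F = 839906$ ($F = 2326412 - 1486506 = 839906$)
$F + q{\left(\left(647 - 87\right) + T{\left(-12 \right)},375 - 371 \right)} = 839906 + \sqrt{\left(375 - 371\right)^{2} + \left(\left(647 - 87\right) + 24\right)^{2}} = 839906 + \sqrt{4^{2} + \left(560 + 24\right)^{2}} = 839906 + \sqrt{16 + 584^{2}} = 839906 + \sqrt{16 + 341056} = 839906 + \sqrt{341072} = 839906 + 4 \sqrt{21317}$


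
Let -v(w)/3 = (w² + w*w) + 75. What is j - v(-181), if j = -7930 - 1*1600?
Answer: 187261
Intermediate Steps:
v(w) = -225 - 6*w² (v(w) = -3*((w² + w*w) + 75) = -3*((w² + w²) + 75) = -3*(2*w² + 75) = -3*(75 + 2*w²) = -225 - 6*w²)
j = -9530 (j = -7930 - 1600 = -9530)
j - v(-181) = -9530 - (-225 - 6*(-181)²) = -9530 - (-225 - 6*32761) = -9530 - (-225 - 196566) = -9530 - 1*(-196791) = -9530 + 196791 = 187261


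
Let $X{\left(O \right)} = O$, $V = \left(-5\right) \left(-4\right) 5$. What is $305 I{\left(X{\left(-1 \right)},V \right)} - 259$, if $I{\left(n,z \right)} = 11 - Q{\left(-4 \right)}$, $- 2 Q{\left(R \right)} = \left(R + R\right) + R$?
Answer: $1266$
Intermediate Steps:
$V = 100$ ($V = 20 \cdot 5 = 100$)
$Q{\left(R \right)} = - \frac{3 R}{2}$ ($Q{\left(R \right)} = - \frac{\left(R + R\right) + R}{2} = - \frac{2 R + R}{2} = - \frac{3 R}{2}$)
$I{\left(n,z \right)} = 5$ ($I{\left(n,z \right)} = 11 - \left(- \frac{3}{2}\right) \left(-4\right) = 11 - 6 = 5$)
$305 I{\left(X{\left(-1 \right)},V \right)} - 259 = 305 \cdot 5 - 259 = 1525 - 259 = 1266$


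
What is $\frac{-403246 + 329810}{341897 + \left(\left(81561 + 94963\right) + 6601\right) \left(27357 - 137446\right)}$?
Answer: $\frac{18359}{5039926557} \approx 3.6427 \cdot 10^{-6}$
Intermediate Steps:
$\frac{-403246 + 329810}{341897 + \left(\left(81561 + 94963\right) + 6601\right) \left(27357 - 137446\right)} = - \frac{73436}{341897 + \left(176524 + 6601\right) \left(-110089\right)} = - \frac{73436}{341897 + 183125 \left(-110089\right)} = - \frac{73436}{341897 - 20160048125} = - \frac{73436}{-20159706228} = \left(-73436\right) \left(- \frac{1}{20159706228}\right) = \frac{18359}{5039926557}$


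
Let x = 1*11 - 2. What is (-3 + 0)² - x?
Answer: 0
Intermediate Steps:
x = 9 (x = 11 - 2 = 9)
(-3 + 0)² - x = (-3 + 0)² - 1*9 = (-3)² - 9 = 9 - 9 = 0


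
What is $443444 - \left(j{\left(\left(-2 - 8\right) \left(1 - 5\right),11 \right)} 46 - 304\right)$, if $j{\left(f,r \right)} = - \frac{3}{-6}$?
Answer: $443725$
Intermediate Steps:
$j{\left(f,r \right)} = \frac{1}{2}$ ($j{\left(f,r \right)} = \left(-3\right) \left(- \frac{1}{6}\right) = \frac{1}{2}$)
$443444 - \left(j{\left(\left(-2 - 8\right) \left(1 - 5\right),11 \right)} 46 - 304\right) = 443444 - \left(\frac{1}{2} \cdot 46 - 304\right) = 443444 - \left(23 - 304\right) = 443444 - -281 = 443444 + 281 = 443725$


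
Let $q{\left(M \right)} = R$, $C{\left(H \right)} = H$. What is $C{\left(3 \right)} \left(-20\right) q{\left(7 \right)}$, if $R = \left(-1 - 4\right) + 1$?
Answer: $240$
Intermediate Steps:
$R = -4$ ($R = -5 + 1 = -4$)
$q{\left(M \right)} = -4$
$C{\left(3 \right)} \left(-20\right) q{\left(7 \right)} = 3 \left(-20\right) \left(-4\right) = \left(-60\right) \left(-4\right) = 240$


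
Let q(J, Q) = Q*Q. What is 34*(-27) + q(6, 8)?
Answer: -854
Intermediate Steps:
q(J, Q) = Q**2
34*(-27) + q(6, 8) = 34*(-27) + 8**2 = -918 + 64 = -854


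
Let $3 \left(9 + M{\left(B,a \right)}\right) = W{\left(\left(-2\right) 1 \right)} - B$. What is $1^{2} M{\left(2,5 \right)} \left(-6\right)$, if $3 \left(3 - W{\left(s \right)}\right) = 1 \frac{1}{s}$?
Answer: $\frac{155}{3} \approx 51.667$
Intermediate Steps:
$W{\left(s \right)} = 3 - \frac{1}{3 s}$ ($W{\left(s \right)} = 3 - \frac{1 \frac{1}{s}}{3} = 3 - \frac{1}{3 s}$)
$M{\left(B,a \right)} = - \frac{143}{18} - \frac{B}{3}$ ($M{\left(B,a \right)} = -9 + \frac{\left(3 - \frac{1}{3 \left(\left(-2\right) 1\right)}\right) - B}{3} = -9 + \frac{\left(3 - \frac{1}{3 \left(-2\right)}\right) - B}{3} = -9 + \frac{\left(3 - - \frac{1}{6}\right) - B}{3} = -9 + \frac{\left(3 + \frac{1}{6}\right) - B}{3} = -9 + \frac{\frac{19}{6} - B}{3} = -9 - \left(- \frac{19}{18} + \frac{B}{3}\right) = - \frac{143}{18} - \frac{B}{3}$)
$1^{2} M{\left(2,5 \right)} \left(-6\right) = 1^{2} \left(- \frac{143}{18} - \frac{2}{3}\right) \left(-6\right) = 1 \left(- \frac{143}{18} - \frac{2}{3}\right) \left(-6\right) = 1 \left(- \frac{155}{18}\right) \left(-6\right) = \left(- \frac{155}{18}\right) \left(-6\right) = \frac{155}{3}$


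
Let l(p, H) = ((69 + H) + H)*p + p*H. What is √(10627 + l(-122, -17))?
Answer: √8431 ≈ 91.820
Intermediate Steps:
l(p, H) = H*p + p*(69 + 2*H) (l(p, H) = (69 + 2*H)*p + H*p = p*(69 + 2*H) + H*p = H*p + p*(69 + 2*H))
√(10627 + l(-122, -17)) = √(10627 + 3*(-122)*(23 - 17)) = √(10627 + 3*(-122)*6) = √(10627 - 2196) = √8431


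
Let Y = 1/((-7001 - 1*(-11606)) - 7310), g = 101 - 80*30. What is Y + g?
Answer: -6218796/2705 ≈ -2299.0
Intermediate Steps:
g = -2299 (g = 101 - 2400 = -2299)
Y = -1/2705 (Y = 1/((-7001 + 11606) - 7310) = 1/(4605 - 7310) = 1/(-2705) = -1/2705 ≈ -0.00036969)
Y + g = -1/2705 - 2299 = -6218796/2705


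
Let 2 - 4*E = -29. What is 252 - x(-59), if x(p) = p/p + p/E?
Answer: 8017/31 ≈ 258.61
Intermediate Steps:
E = 31/4 (E = ½ - ¼*(-29) = ½ + 29/4 = 31/4 ≈ 7.7500)
x(p) = 1 + 4*p/31 (x(p) = p/p + p/(31/4) = 1 + p*(4/31) = 1 + 4*p/31)
252 - x(-59) = 252 - (1 + (4/31)*(-59)) = 252 - (1 - 236/31) = 252 - 1*(-205/31) = 252 + 205/31 = 8017/31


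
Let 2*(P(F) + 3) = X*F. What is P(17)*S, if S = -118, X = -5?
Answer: 5369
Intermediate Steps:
P(F) = -3 - 5*F/2 (P(F) = -3 + (-5*F)/2 = -3 - 5*F/2)
P(17)*S = (-3 - 5/2*17)*(-118) = (-3 - 85/2)*(-118) = -91/2*(-118) = 5369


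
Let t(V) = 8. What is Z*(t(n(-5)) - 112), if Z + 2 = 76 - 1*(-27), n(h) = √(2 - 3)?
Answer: -10504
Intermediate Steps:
n(h) = I (n(h) = √(-1) = I)
Z = 101 (Z = -2 + (76 - 1*(-27)) = -2 + (76 + 27) = -2 + 103 = 101)
Z*(t(n(-5)) - 112) = 101*(8 - 112) = 101*(-104) = -10504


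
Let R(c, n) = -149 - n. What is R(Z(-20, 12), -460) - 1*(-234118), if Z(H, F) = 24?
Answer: 234429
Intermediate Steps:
R(Z(-20, 12), -460) - 1*(-234118) = (-149 - 1*(-460)) - 1*(-234118) = (-149 + 460) + 234118 = 311 + 234118 = 234429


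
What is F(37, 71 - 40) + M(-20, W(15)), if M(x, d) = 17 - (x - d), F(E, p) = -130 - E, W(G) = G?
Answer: -115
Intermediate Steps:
M(x, d) = 17 + d - x (M(x, d) = 17 + (d - x) = 17 + d - x)
F(37, 71 - 40) + M(-20, W(15)) = (-130 - 1*37) + (17 + 15 - 1*(-20)) = (-130 - 37) + (17 + 15 + 20) = -167 + 52 = -115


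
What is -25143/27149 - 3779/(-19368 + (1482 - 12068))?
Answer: -38266903/47836538 ≈ -0.79995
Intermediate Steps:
-25143/27149 - 3779/(-19368 + (1482 - 12068)) = -25143*1/27149 - 3779/(-19368 - 10586) = -1479/1597 - 3779/(-29954) = -1479/1597 - 3779*(-1/29954) = -1479/1597 + 3779/29954 = -38266903/47836538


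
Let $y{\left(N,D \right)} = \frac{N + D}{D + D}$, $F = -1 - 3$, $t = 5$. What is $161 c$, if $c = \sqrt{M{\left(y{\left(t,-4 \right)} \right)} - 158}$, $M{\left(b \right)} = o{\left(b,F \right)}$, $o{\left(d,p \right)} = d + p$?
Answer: $\frac{161 i \sqrt{2594}}{4} \approx 2050.0 i$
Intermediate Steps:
$F = -4$ ($F = -1 - 3 = -4$)
$y{\left(N,D \right)} = \frac{D + N}{2 D}$
$M{\left(b \right)} = -4 + b$ ($M{\left(b \right)} = b - 4 = -4 + b$)
$c = \frac{i \sqrt{2594}}{4}$ ($c = \sqrt{\left(-4 + \frac{-4 + 5}{2 \left(-4\right)}\right) - 158} = \sqrt{\left(-4 + \frac{1}{2} \left(- \frac{1}{4}\right) 1\right) - 158} = \sqrt{\left(-4 - \frac{1}{8}\right) - 158} = \sqrt{- \frac{33}{8} - 158} = \sqrt{- \frac{1297}{8}} = \frac{i \sqrt{2594}}{4} \approx 12.733 i$)
$161 c = 161 \frac{i \sqrt{2594}}{4} = \frac{161 i \sqrt{2594}}{4}$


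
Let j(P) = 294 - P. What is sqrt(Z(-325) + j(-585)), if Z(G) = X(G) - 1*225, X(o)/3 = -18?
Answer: 10*sqrt(6) ≈ 24.495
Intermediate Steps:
X(o) = -54 (X(o) = 3*(-18) = -54)
Z(G) = -279 (Z(G) = -54 - 1*225 = -54 - 225 = -279)
sqrt(Z(-325) + j(-585)) = sqrt(-279 + (294 - 1*(-585))) = sqrt(-279 + (294 + 585)) = sqrt(-279 + 879) = sqrt(600) = 10*sqrt(6)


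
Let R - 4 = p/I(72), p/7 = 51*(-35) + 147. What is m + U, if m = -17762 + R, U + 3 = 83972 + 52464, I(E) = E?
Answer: 474063/4 ≈ 1.1852e+5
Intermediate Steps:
p = -11466 (p = 7*(51*(-35) + 147) = 7*(-1785 + 147) = 7*(-1638) = -11466)
R = -621/4 (R = 4 - 11466/72 = 4 - 11466*1/72 = 4 - 637/4 = -621/4 ≈ -155.25)
U = 136433 (U = -3 + (83972 + 52464) = -3 + 136436 = 136433)
m = -71669/4 (m = -17762 - 621/4 = -71669/4 ≈ -17917.)
m + U = -71669/4 + 136433 = 474063/4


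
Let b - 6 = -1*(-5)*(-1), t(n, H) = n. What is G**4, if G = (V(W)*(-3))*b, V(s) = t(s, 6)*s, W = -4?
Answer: 5308416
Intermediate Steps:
b = 1 (b = 6 - 1*(-5)*(-1) = 6 + 5*(-1) = 6 - 5 = 1)
V(s) = s**2 (V(s) = s*s = s**2)
G = -48 (G = ((-4)**2*(-3))*1 = (16*(-3))*1 = -48*1 = -48)
G**4 = (-48)**4 = 5308416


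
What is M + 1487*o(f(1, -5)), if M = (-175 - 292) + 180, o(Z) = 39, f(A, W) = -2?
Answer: 57706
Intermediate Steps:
M = -287 (M = -467 + 180 = -287)
M + 1487*o(f(1, -5)) = -287 + 1487*39 = -287 + 57993 = 57706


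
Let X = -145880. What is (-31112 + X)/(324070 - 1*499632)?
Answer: 88496/87781 ≈ 1.0081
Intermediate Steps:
(-31112 + X)/(324070 - 1*499632) = (-31112 - 145880)/(324070 - 1*499632) = -176992/(324070 - 499632) = -176992/(-175562) = -176992*(-1/175562) = 88496/87781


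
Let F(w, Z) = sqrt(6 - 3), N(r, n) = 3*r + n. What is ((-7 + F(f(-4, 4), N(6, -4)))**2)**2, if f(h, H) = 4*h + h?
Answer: (7 - sqrt(3))**4 ≈ 770.13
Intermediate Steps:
N(r, n) = n + 3*r
f(h, H) = 5*h
F(w, Z) = sqrt(3)
((-7 + F(f(-4, 4), N(6, -4)))**2)**2 = ((-7 + sqrt(3))**2)**2 = (-7 + sqrt(3))**4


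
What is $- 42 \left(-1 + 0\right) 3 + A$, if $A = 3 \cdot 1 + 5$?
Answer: $134$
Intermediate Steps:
$A = 8$ ($A = 3 + 5 = 8$)
$- 42 \left(-1 + 0\right) 3 + A = - 42 \left(-1 + 0\right) 3 + 8 = - 42 \left(\left(-1\right) 3\right) + 8 = \left(-42\right) \left(-3\right) + 8 = 126 + 8 = 134$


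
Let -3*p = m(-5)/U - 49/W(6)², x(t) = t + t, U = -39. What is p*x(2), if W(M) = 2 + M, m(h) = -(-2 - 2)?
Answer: 2167/1872 ≈ 1.1576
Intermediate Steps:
m(h) = 4 (m(h) = -1*(-4) = 4)
x(t) = 2*t
p = 2167/7488 (p = -(4/(-39) - 49/(2 + 6)²)/3 = -(4*(-1/39) - 49/(8²))/3 = -(-4/39 - 49/64)/3 = -⅓*(-2167/2496) = 2167/7488 ≈ 0.28940)
p*x(2) = 2167*(2*2)/7488 = (2167/7488)*4 = 2167/1872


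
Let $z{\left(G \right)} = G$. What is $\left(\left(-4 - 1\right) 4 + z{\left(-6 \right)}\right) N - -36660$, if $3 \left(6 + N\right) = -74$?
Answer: $\frac{112372}{3} \approx 37457.0$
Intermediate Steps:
$N = - \frac{92}{3}$ ($N = -6 + \frac{1}{3} \left(-74\right) = -6 - \frac{74}{3} = - \frac{92}{3} \approx -30.667$)
$\left(\left(-4 - 1\right) 4 + z{\left(-6 \right)}\right) N - -36660 = \left(\left(-4 - 1\right) 4 - 6\right) \left(- \frac{92}{3}\right) - -36660 = \left(\left(-5\right) 4 - 6\right) \left(- \frac{92}{3}\right) + 36660 = \left(-20 - 6\right) \left(- \frac{92}{3}\right) + 36660 = \left(-26\right) \left(- \frac{92}{3}\right) + 36660 = \frac{2392}{3} + 36660 = \frac{112372}{3}$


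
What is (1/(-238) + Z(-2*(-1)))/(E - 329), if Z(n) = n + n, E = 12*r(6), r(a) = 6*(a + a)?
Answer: 951/127330 ≈ 0.0074688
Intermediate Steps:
r(a) = 12*a (r(a) = 6*(2*a) = 12*a)
E = 864 (E = 12*(12*6) = 12*72 = 864)
Z(n) = 2*n
(1/(-238) + Z(-2*(-1)))/(E - 329) = (1/(-238) + 2*(-2*(-1)))/(864 - 329) = (-1/238 + 2*2)/535 = (-1/238 + 4)*(1/535) = (951/238)*(1/535) = 951/127330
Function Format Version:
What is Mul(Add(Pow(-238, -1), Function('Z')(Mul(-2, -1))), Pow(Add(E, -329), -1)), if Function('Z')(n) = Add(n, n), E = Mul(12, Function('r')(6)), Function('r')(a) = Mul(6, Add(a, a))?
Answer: Rational(951, 127330) ≈ 0.0074688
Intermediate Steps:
Function('r')(a) = Mul(12, a) (Function('r')(a) = Mul(6, Mul(2, a)) = Mul(12, a))
E = 864 (E = Mul(12, Mul(12, 6)) = Mul(12, 72) = 864)
Function('Z')(n) = Mul(2, n)
Mul(Add(Pow(-238, -1), Function('Z')(Mul(-2, -1))), Pow(Add(E, -329), -1)) = Mul(Add(Pow(-238, -1), Mul(2, Mul(-2, -1))), Pow(Add(864, -329), -1)) = Mul(Add(Rational(-1, 238), Mul(2, 2)), Pow(535, -1)) = Mul(Add(Rational(-1, 238), 4), Rational(1, 535)) = Mul(Rational(951, 238), Rational(1, 535)) = Rational(951, 127330)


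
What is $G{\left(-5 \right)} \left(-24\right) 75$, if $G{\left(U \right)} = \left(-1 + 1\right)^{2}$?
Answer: $0$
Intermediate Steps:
$G{\left(U \right)} = 0$ ($G{\left(U \right)} = 0^{2} = 0$)
$G{\left(-5 \right)} \left(-24\right) 75 = 0 \left(-24\right) 75 = 0 \cdot 75 = 0$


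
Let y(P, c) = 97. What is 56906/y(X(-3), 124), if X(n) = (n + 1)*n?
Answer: 56906/97 ≈ 586.66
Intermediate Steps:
X(n) = n*(1 + n) (X(n) = (1 + n)*n = n*(1 + n))
56906/y(X(-3), 124) = 56906/97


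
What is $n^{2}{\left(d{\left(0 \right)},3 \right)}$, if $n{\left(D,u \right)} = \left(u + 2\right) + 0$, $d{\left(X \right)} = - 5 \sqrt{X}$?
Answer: $25$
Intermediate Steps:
$n{\left(D,u \right)} = 2 + u$ ($n{\left(D,u \right)} = \left(2 + u\right) + 0 = 2 + u$)
$n^{2}{\left(d{\left(0 \right)},3 \right)} = \left(2 + 3\right)^{2} = 5^{2} = 25$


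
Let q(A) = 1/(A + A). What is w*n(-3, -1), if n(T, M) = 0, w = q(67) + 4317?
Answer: 0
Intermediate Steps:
q(A) = 1/(2*A)
w = 578479/134 (w = (½)/67 + 4317 = (½)*(1/67) + 4317 = 1/134 + 4317 = 578479/134 ≈ 4317.0)
w*n(-3, -1) = (578479/134)*0 = 0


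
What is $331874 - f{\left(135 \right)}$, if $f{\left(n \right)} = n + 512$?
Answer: $331227$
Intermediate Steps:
$f{\left(n \right)} = 512 + n$
$331874 - f{\left(135 \right)} = 331874 - \left(512 + 135\right) = 331874 - 647 = 331227$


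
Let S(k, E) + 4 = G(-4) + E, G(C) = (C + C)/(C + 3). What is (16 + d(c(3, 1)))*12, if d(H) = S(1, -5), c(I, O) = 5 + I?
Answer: 180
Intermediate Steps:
G(C) = 2*C/(3 + C) (G(C) = (2*C)/(3 + C) = 2*C/(3 + C))
S(k, E) = 4 + E (S(k, E) = -4 + (2*(-4)/(3 - 4) + E) = -4 + (2*(-4)/(-1) + E) = -4 + (2*(-4)*(-1) + E) = -4 + (8 + E) = 4 + E)
d(H) = -1 (d(H) = 4 - 5 = -1)
(16 + d(c(3, 1)))*12 = (16 - 1)*12 = 15*12 = 180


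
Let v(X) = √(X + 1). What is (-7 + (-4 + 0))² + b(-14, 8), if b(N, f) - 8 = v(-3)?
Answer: 129 + I*√2 ≈ 129.0 + 1.4142*I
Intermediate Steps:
v(X) = √(1 + X)
b(N, f) = 8 + I*√2 (b(N, f) = 8 + √(1 - 3) = 8 + √(-2) = 8 + I*√2)
(-7 + (-4 + 0))² + b(-14, 8) = (-7 + (-4 + 0))² + (8 + I*√2) = (-7 - 4)² + (8 + I*√2) = (-11)² + (8 + I*√2) = 121 + (8 + I*√2) = 129 + I*√2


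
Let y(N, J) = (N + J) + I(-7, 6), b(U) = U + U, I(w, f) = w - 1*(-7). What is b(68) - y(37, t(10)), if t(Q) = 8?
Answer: 91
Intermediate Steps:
I(w, f) = 7 + w (I(w, f) = w + 7 = 7 + w)
b(U) = 2*U
y(N, J) = J + N (y(N, J) = (N + J) + (7 - 7) = (J + N) + 0 = J + N)
b(68) - y(37, t(10)) = 2*68 - (8 + 37) = 136 - 1*45 = 136 - 45 = 91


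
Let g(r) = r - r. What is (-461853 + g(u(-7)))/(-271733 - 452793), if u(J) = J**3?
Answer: 461853/724526 ≈ 0.63745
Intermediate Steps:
g(r) = 0
(-461853 + g(u(-7)))/(-271733 - 452793) = (-461853 + 0)/(-271733 - 452793) = -461853/(-724526) = -461853*(-1/724526) = 461853/724526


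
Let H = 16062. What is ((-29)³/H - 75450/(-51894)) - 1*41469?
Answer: -1920297436811/46306746 ≈ -41469.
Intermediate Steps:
((-29)³/H - 75450/(-51894)) - 1*41469 = ((-29)³/16062 - 75450/(-51894)) - 1*41469 = (-24389*1/16062 - 75450*(-1/51894)) - 41469 = (-24389/16062 + 12575/8649) - 41469 = -2986937/46306746 - 41469 = -1920297436811/46306746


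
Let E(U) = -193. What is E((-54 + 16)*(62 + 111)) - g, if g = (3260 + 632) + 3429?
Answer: -7514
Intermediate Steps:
g = 7321 (g = 3892 + 3429 = 7321)
E((-54 + 16)*(62 + 111)) - g = -193 - 1*7321 = -193 - 7321 = -7514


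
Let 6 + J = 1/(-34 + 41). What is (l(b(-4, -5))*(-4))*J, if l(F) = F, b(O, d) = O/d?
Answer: 656/35 ≈ 18.743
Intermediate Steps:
J = -41/7 (J = -6 + 1/(-34 + 41) = -6 + 1/7 = -6 + ⅐ = -41/7 ≈ -5.8571)
(l(b(-4, -5))*(-4))*J = (-4/(-5)*(-4))*(-41/7) = (-4*(-⅕)*(-4))*(-41/7) = ((⅘)*(-4))*(-41/7) = -16/5*(-41/7) = 656/35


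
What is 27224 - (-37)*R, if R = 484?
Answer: 45132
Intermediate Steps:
27224 - (-37)*R = 27224 - (-37)*484 = 27224 - 1*(-17908) = 27224 + 17908 = 45132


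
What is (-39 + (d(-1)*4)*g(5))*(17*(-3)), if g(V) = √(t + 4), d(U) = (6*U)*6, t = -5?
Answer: 1989 + 7344*I ≈ 1989.0 + 7344.0*I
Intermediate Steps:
d(U) = 36*U
g(V) = I (g(V) = √(-5 + 4) = √(-1) = I)
(-39 + (d(-1)*4)*g(5))*(17*(-3)) = (-39 + ((36*(-1))*4)*I)*(17*(-3)) = (-39 + (-36*4)*I)*(-51) = (-39 - 144*I)*(-51) = 1989 + 7344*I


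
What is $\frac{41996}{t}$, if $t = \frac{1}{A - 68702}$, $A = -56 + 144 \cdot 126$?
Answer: $-2125585544$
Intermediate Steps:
$A = 18088$ ($A = -56 + 18144 = 18088$)
$t = - \frac{1}{50614}$ ($t = \frac{1}{18088 - 68702} = \frac{1}{-50614} = - \frac{1}{50614} \approx -1.9757 \cdot 10^{-5}$)
$\frac{41996}{t} = \frac{41996}{- \frac{1}{50614}} = 41996 \left(-50614\right) = -2125585544$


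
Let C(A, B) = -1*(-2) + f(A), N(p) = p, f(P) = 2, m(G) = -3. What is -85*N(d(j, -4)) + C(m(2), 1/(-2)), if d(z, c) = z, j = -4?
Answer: 344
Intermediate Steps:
C(A, B) = 4 (C(A, B) = -1*(-2) + 2 = 2 + 2 = 4)
-85*N(d(j, -4)) + C(m(2), 1/(-2)) = -85*(-4) + 4 = 340 + 4 = 344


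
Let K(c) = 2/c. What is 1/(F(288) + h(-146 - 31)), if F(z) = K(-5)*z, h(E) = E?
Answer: -5/1461 ≈ -0.0034223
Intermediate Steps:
F(z) = -2*z/5 (F(z) = (2/(-5))*z = (2*(-1/5))*z = -2*z/5)
1/(F(288) + h(-146 - 31)) = 1/(-2/5*288 + (-146 - 31)) = 1/(-576/5 - 177) = 1/(-1461/5) = -5/1461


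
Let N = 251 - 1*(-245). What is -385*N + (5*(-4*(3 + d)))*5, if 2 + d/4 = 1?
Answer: -190860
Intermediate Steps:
d = -4 (d = -8 + 4*1 = -8 + 4 = -4)
N = 496 (N = 251 + 245 = 496)
-385*N + (5*(-4*(3 + d)))*5 = -385*496 + (5*(-4*(3 - 4)))*5 = -190960 + (5*(-4*(-1)))*5 = -190960 + (5*4)*5 = -190960 + 20*5 = -190960 + 100 = -190860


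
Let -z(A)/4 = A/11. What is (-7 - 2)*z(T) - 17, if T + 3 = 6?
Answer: -79/11 ≈ -7.1818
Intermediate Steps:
T = 3 (T = -3 + 6 = 3)
z(A) = -4*A/11
(-7 - 2)*z(T) - 17 = (-7 - 2)*(-4/11*3) - 17 = -9*(-12/11) - 17 = 108/11 - 17 = -79/11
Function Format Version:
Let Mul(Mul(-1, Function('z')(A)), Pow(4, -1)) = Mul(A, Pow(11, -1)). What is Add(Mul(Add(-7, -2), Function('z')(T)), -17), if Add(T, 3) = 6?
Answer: Rational(-79, 11) ≈ -7.1818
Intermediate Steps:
T = 3 (T = Add(-3, 6) = 3)
Function('z')(A) = Mul(Rational(-4, 11), A) (Function('z')(A) = Mul(-4, Mul(A, Pow(11, -1))) = Mul(-4, Mul(A, Rational(1, 11))) = Mul(-4, Mul(Rational(1, 11), A)) = Mul(Rational(-4, 11), A))
Add(Mul(Add(-7, -2), Function('z')(T)), -17) = Add(Mul(Add(-7, -2), Mul(Rational(-4, 11), 3)), -17) = Add(Mul(-9, Rational(-12, 11)), -17) = Add(Rational(108, 11), -17) = Rational(-79, 11)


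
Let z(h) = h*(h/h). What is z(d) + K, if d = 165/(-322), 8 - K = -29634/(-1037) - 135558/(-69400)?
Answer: -133493854853/5793407900 ≈ -23.042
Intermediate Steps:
K = -810715423/35983900 (K = 8 - (-29634/(-1037) - 135558/(-69400)) = 8 - (-29634*(-1/1037) - 135558*(-1/69400)) = 8 - (29634/1037 + 67779/34700) = 8 - 1*1098586623/35983900 = 8 - 1098586623/35983900 = -810715423/35983900 ≈ -22.530)
d = -165/322 (d = 165*(-1/322) = -165/322 ≈ -0.51242)
z(h) = h (z(h) = h*1 = h)
z(d) + K = -165/322 - 810715423/35983900 = -133493854853/5793407900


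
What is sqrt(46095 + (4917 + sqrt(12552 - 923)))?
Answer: sqrt(51012 + sqrt(11629)) ≈ 226.10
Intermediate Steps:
sqrt(46095 + (4917 + sqrt(12552 - 923))) = sqrt(46095 + (4917 + sqrt(11629))) = sqrt(51012 + sqrt(11629))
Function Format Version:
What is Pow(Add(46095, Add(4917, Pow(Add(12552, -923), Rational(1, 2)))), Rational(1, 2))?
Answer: Pow(Add(51012, Pow(11629, Rational(1, 2))), Rational(1, 2)) ≈ 226.10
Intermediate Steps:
Pow(Add(46095, Add(4917, Pow(Add(12552, -923), Rational(1, 2)))), Rational(1, 2)) = Pow(Add(46095, Add(4917, Pow(11629, Rational(1, 2)))), Rational(1, 2)) = Pow(Add(51012, Pow(11629, Rational(1, 2))), Rational(1, 2))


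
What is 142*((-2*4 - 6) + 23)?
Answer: 1278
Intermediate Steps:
142*((-2*4 - 6) + 23) = 142*((-8 - 6) + 23) = 142*(-14 + 23) = 142*9 = 1278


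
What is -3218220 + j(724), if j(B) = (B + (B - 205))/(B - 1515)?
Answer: -22527551/7 ≈ -3.2182e+6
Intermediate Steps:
j(B) = (-205 + 2*B)/(-1515 + B) (j(B) = (B + (-205 + B))/(-1515 + B) = (-205 + 2*B)/(-1515 + B))
-3218220 + j(724) = -3218220 + (-205 + 2*724)/(-1515 + 724) = -3218220 + (-205 + 1448)/(-791) = -3218220 - 1/791*1243 = -3218220 - 11/7 = -22527551/7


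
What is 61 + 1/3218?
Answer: 196299/3218 ≈ 61.000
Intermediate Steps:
61 + 1/3218 = 196299/3218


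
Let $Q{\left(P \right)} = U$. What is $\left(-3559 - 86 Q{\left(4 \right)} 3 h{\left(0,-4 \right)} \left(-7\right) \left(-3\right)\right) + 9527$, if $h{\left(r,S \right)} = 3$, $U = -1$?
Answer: $22222$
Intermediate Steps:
$Q{\left(P \right)} = -1$
$\left(-3559 - 86 Q{\left(4 \right)} 3 h{\left(0,-4 \right)} \left(-7\right) \left(-3\right)\right) + 9527 = \left(-3559 - 86 \left(-1\right) 3 \cdot 3 \left(-7\right) \left(-3\right)\right) + 9527 = \left(-3559 - 86 \left(-3\right) 3 \left(-7\right) \left(-3\right)\right) + 9527 = \left(-3559 - 86 \left(-9\right) \left(-7\right) \left(-3\right)\right) + 9527 = \left(-3559 - 86 \cdot 63 \left(-3\right)\right) + 9527 = \left(-3559 - -16254\right) + 9527 = \left(-3559 + 16254\right) + 9527 = 12695 + 9527 = 22222$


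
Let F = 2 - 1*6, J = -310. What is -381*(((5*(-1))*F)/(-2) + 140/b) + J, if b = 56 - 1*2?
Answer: 22610/9 ≈ 2512.2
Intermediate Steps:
F = -4 (F = 2 - 6 = -4)
b = 54 (b = 56 - 2 = 54)
-381*(((5*(-1))*F)/(-2) + 140/b) + J = -381*(((5*(-1))*(-4))/(-2) + 140/54) - 310 = -381*(-5*(-4)*(-½) + 140*(1/54)) - 310 = -381*(20*(-½) + 70/27) - 310 = -381*(-10 + 70/27) - 310 = -381*(-200/27) - 310 = 25400/9 - 310 = 22610/9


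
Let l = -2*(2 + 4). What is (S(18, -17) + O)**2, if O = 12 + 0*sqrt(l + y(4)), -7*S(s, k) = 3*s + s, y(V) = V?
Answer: 144/49 ≈ 2.9388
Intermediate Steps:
S(s, k) = -4*s/7 (S(s, k) = -(3*s + s)/7 = -4*s/7)
l = -12 (l = -2*6 = -12)
O = 12 (O = 12 + 0*sqrt(-12 + 4) = 12 + 0*sqrt(-8) = 12 + 0*(2*I*sqrt(2)) = 12 + 0 = 12)
(S(18, -17) + O)**2 = (-4/7*18 + 12)**2 = (-72/7 + 12)**2 = (12/7)**2 = 144/49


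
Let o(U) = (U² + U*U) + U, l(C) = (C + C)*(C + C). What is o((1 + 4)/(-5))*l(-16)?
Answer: 1024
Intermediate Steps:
l(C) = 4*C² (l(C) = (2*C)*(2*C) = 4*C²)
o(U) = U + 2*U² (o(U) = (U² + U²) + U = 2*U² + U = U + 2*U²)
o((1 + 4)/(-5))*l(-16) = (((1 + 4)/(-5))*(1 + 2*((1 + 4)/(-5))))*(4*(-16)²) = ((5*(-⅕))*(1 + 2*(5*(-⅕))))*(4*256) = -(1 + 2*(-1))*1024 = -(1 - 2)*1024 = -1*(-1)*1024 = 1*1024 = 1024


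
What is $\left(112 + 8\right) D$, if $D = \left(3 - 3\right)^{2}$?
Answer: $0$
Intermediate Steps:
$D = 0$ ($D = 0^{2} = 0$)
$\left(112 + 8\right) D = \left(112 + 8\right) 0 = 120 \cdot 0 = 0$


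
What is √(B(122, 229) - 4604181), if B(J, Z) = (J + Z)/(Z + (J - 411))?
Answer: I*√460418685/10 ≈ 2145.7*I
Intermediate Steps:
B(J, Z) = (J + Z)/(-411 + J + Z) (B(J, Z) = (J + Z)/(Z + (-411 + J)) = (J + Z)/(-411 + J + Z))
√(B(122, 229) - 4604181) = √((122 + 229)/(-411 + 122 + 229) - 4604181) = √(351/(-60) - 4604181) = √(-1/60*351 - 4604181) = √(-117/20 - 4604181) = √(-92083737/20) = I*√460418685/10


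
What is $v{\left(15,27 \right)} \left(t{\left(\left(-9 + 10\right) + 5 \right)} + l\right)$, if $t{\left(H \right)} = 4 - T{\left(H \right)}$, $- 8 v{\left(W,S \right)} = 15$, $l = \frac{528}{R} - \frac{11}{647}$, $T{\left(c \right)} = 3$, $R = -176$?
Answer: $\frac{19575}{5176} \approx 3.7819$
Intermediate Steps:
$l = - \frac{1952}{647}$ ($l = \frac{528}{-176} - \frac{11}{647} = 528 \left(- \frac{1}{176}\right) - \frac{11}{647} = -3 - \frac{11}{647} = - \frac{1952}{647} \approx -3.017$)
$v{\left(W,S \right)} = - \frac{15}{8}$ ($v{\left(W,S \right)} = \left(- \frac{1}{8}\right) 15 = - \frac{15}{8}$)
$t{\left(H \right)} = 1$ ($t{\left(H \right)} = 4 - 3 = 1$)
$v{\left(15,27 \right)} \left(t{\left(\left(-9 + 10\right) + 5 \right)} + l\right) = - \frac{15 \left(1 - \frac{1952}{647}\right)}{8} = \left(- \frac{15}{8}\right) \left(- \frac{1305}{647}\right) = \frac{19575}{5176}$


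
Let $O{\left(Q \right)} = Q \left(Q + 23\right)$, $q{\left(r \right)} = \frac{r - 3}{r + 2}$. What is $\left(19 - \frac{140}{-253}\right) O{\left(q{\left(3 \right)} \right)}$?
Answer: $0$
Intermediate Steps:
$q{\left(r \right)} = \frac{-3 + r}{2 + r}$
$O{\left(Q \right)} = Q \left(23 + Q\right)$
$\left(19 - \frac{140}{-253}\right) O{\left(q{\left(3 \right)} \right)} = \left(19 - \frac{140}{-253}\right) \frac{-3 + 3}{2 + 3} \left(23 + \frac{-3 + 3}{2 + 3}\right) = \left(19 - - \frac{140}{253}\right) \frac{1}{5} \cdot 0 \left(23 + \frac{1}{5} \cdot 0\right) = \left(19 + \frac{140}{253}\right) \frac{1}{5} \cdot 0 \left(23 + \frac{1}{5} \cdot 0\right) = \frac{4947 \cdot 0 \left(23 + 0\right)}{253} = \frac{4947 \cdot 0 \cdot 23}{253} = \frac{4947}{253} \cdot 0 = 0$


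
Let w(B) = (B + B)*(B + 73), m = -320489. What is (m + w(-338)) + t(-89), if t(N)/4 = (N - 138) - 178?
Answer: -142969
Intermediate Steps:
t(N) = -1264 + 4*N (t(N) = 4*((N - 138) - 178) = 4*((-138 + N) - 178) = 4*(-316 + N) = -1264 + 4*N)
w(B) = 2*B*(73 + B) (w(B) = (2*B)*(73 + B) = 2*B*(73 + B))
(m + w(-338)) + t(-89) = (-320489 + 2*(-338)*(73 - 338)) + (-1264 + 4*(-89)) = (-320489 + 2*(-338)*(-265)) + (-1264 - 356) = (-320489 + 179140) - 1620 = -141349 - 1620 = -142969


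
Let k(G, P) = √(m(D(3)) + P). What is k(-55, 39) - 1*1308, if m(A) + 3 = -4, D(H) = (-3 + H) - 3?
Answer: -1308 + 4*√2 ≈ -1302.3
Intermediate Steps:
D(H) = -6 + H
m(A) = -7 (m(A) = -3 - 4 = -7)
k(G, P) = √(-7 + P)
k(-55, 39) - 1*1308 = √(-7 + 39) - 1*1308 = √32 - 1308 = 4*√2 - 1308 = -1308 + 4*√2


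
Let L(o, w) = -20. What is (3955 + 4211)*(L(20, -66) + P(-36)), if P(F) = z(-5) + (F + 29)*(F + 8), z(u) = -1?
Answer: 1429050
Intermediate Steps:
P(F) = -1 + (8 + F)*(29 + F) (P(F) = -1 + (F + 29)*(F + 8) = -1 + (29 + F)*(8 + F) = -1 + (8 + F)*(29 + F))
(3955 + 4211)*(L(20, -66) + P(-36)) = (3955 + 4211)*(-20 + (231 + (-36)**2 + 37*(-36))) = 8166*(-20 + (231 + 1296 - 1332)) = 8166*(-20 + 195) = 8166*175 = 1429050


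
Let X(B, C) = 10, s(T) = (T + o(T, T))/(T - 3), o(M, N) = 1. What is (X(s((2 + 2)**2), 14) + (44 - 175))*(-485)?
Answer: 58685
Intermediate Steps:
s(T) = (1 + T)/(-3 + T) (s(T) = (T + 1)/(T - 3) = (1 + T)/(-3 + T))
(X(s((2 + 2)**2), 14) + (44 - 175))*(-485) = (10 + (44 - 175))*(-485) = (10 - 131)*(-485) = -121*(-485) = 58685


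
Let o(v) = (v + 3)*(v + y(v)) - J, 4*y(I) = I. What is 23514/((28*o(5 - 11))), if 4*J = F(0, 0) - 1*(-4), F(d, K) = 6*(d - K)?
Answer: 11757/301 ≈ 39.060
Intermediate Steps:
y(I) = I/4
F(d, K) = -6*K + 6*d
J = 1 (J = ((-6*0 + 6*0) - 1*(-4))/4 = ((0 + 0) + 4)/4 = (0 + 4)/4 = (¼)*4 = 1)
o(v) = -1 + 5*v*(3 + v)/4 (o(v) = (v + 3)*(v + v/4) - 1*1 = (3 + v)*(5*v/4) - 1 = 5*v*(3 + v)/4 - 1 = -1 + 5*v*(3 + v)/4)
23514/((28*o(5 - 11))) = 23514/((28*(-1 + 5*(5 - 11)²/4 + 15*(5 - 11)/4))) = 23514/((28*(-1 + (5/4)*(-6)² + (15/4)*(-6)))) = 23514/((28*(-1 + (5/4)*36 - 45/2))) = 23514/((28*(-1 + 45 - 45/2))) = 23514/((28*(43/2))) = 23514/602 = 23514*(1/602) = 11757/301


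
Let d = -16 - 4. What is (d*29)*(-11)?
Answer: 6380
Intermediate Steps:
d = -20
(d*29)*(-11) = -20*29*(-11) = -580*(-11) = 6380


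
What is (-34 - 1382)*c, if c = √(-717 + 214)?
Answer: -1416*I*√503 ≈ -31758.0*I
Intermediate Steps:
c = I*√503 (c = √(-503) = I*√503 ≈ 22.428*I)
(-34 - 1382)*c = (-34 - 1382)*(I*√503) = -1416*I*√503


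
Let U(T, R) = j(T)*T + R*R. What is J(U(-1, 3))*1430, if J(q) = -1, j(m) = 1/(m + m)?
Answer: -1430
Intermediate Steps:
j(m) = 1/(2*m)
U(T, R) = ½ + R² (U(T, R) = (1/(2*T))*T + R*R = ½ + R²)
J(U(-1, 3))*1430 = -1*1430 = -1430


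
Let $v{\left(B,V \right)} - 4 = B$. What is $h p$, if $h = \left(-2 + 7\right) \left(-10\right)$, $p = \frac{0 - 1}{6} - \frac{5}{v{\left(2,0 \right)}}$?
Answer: $50$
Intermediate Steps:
$v{\left(B,V \right)} = 4 + B$
$p = -1$ ($p = \frac{0 - 1}{6} - \frac{5}{4 + 2} = \left(0 - 1\right) \frac{1}{6} - \frac{5}{6} = \left(-1\right) \frac{1}{6} - \frac{5}{6} = - \frac{1}{6} - \frac{5}{6} = -1$)
$h = -50$ ($h = 5 \left(-10\right) = -50$)
$h p = \left(-50\right) \left(-1\right) = 50$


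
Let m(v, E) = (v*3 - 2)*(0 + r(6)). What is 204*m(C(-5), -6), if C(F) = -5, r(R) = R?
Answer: -20808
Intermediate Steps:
m(v, E) = -12 + 18*v (m(v, E) = (v*3 - 2)*(0 + 6) = (3*v - 2)*6 = (-2 + 3*v)*6 = -12 + 18*v)
204*m(C(-5), -6) = 204*(-12 + 18*(-5)) = 204*(-12 - 90) = 204*(-102) = -20808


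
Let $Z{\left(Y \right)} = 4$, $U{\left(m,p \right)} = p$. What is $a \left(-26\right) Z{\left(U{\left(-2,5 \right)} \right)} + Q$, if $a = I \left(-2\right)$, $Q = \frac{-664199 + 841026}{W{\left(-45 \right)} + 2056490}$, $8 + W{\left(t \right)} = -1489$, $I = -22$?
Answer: $- \frac{9403471141}{2054993} \approx -4575.9$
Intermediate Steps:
$W{\left(t \right)} = -1497$ ($W{\left(t \right)} = -8 - 1489 = -1497$)
$Q = \frac{176827}{2054993}$ ($Q = \frac{-664199 + 841026}{-1497 + 2056490} = \frac{176827}{2054993} \approx 0.086048$)
$a = 44$ ($a = \left(-22\right) \left(-2\right) = 44$)
$a \left(-26\right) Z{\left(U{\left(-2,5 \right)} \right)} + Q = 44 \left(-26\right) 4 + \frac{176827}{2054993} = \left(-1144\right) 4 + \frac{176827}{2054993} = -4576 + \frac{176827}{2054993} = - \frac{9403471141}{2054993}$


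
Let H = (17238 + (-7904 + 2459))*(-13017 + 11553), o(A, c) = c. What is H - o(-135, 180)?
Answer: -17265132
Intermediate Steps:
H = -17264952 (H = (17238 - 5445)*(-1464) = 11793*(-1464) = -17264952)
H - o(-135, 180) = -17264952 - 1*180 = -17264952 - 180 = -17265132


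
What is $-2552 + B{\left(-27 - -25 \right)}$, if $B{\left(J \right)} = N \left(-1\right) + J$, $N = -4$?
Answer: $-2550$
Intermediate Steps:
$B{\left(J \right)} = 4 + J$ ($B{\left(J \right)} = \left(-4\right) \left(-1\right) + J = 4 + J$)
$-2552 + B{\left(-27 - -25 \right)} = -2552 + \left(4 - 2\right) = -2552 + 2 = -2550$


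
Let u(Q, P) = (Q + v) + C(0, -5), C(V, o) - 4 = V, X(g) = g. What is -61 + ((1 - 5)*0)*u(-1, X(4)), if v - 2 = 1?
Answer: -61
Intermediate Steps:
v = 3 (v = 2 + 1 = 3)
C(V, o) = 4 + V
u(Q, P) = 7 + Q (u(Q, P) = (Q + 3) + (4 + 0) = (3 + Q) + 4 = 7 + Q)
-61 + ((1 - 5)*0)*u(-1, X(4)) = -61 + ((1 - 5)*0)*(7 - 1) = -61 - 4*0*6 = -61 + 0*6 = -61 + 0 = -61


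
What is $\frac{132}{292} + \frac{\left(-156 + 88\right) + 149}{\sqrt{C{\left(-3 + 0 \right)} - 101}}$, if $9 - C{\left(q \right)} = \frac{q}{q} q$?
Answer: $\frac{33}{73} - \frac{81 i \sqrt{89}}{89} \approx 0.45205 - 8.586 i$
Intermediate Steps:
$C{\left(q \right)} = 9 - q$ ($C{\left(q \right)} = 9 - \frac{q}{q} q = 9 - 1 q = 9 - q$)
$\frac{132}{292} + \frac{\left(-156 + 88\right) + 149}{\sqrt{C{\left(-3 + 0 \right)} - 101}} = \frac{132}{292} + \frac{\left(-156 + 88\right) + 149}{\sqrt{\left(9 - \left(-3 + 0\right)\right) - 101}} = 132 \cdot \frac{1}{292} + \frac{-68 + 149}{\sqrt{\left(9 - -3\right) - 101}} = \frac{33}{73} + \frac{81}{\sqrt{\left(9 + 3\right) - 101}} = \frac{33}{73} + \frac{81}{\sqrt{12 - 101}} = \frac{33}{73} + \frac{81}{\sqrt{-89}} = \frac{33}{73} + \frac{81}{i \sqrt{89}} = \frac{33}{73} + 81 \left(- \frac{i \sqrt{89}}{89}\right) = \frac{33}{73} - \frac{81 i \sqrt{89}}{89}$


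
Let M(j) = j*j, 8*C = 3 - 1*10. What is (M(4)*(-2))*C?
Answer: 28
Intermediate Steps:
C = -7/8 (C = (3 - 1*10)/8 = (3 - 10)/8 = (⅛)*(-7) = -7/8 ≈ -0.87500)
M(j) = j²
(M(4)*(-2))*C = (4²*(-2))*(-7/8) = (16*(-2))*(-7/8) = -32*(-7/8) = 28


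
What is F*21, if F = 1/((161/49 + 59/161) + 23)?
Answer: 483/613 ≈ 0.78793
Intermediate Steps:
F = 23/613 (F = 1/((161*(1/49) + 59*(1/161)) + 23) = 1/((23/7 + 59/161) + 23) = 1/(84/23 + 23) = 1/(613/23) = 23/613 ≈ 0.037520)
F*21 = (23/613)*21 = 483/613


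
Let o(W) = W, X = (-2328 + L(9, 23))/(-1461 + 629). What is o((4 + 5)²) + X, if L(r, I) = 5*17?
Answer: 69635/832 ≈ 83.696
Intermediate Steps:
L(r, I) = 85
X = 2243/832 (X = (-2328 + 85)/(-1461 + 629) = -2243/(-832) = -2243*(-1/832) = 2243/832 ≈ 2.6959)
o((4 + 5)²) + X = (4 + 5)² + 2243/832 = 9² + 2243/832 = 81 + 2243/832 = 69635/832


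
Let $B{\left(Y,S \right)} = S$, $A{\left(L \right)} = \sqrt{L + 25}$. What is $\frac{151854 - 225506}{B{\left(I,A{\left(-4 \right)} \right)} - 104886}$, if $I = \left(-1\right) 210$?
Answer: $\frac{2575021224}{3667024325} + \frac{73652 \sqrt{21}}{11001072975} \approx 0.70224$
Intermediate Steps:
$I = -210$
$A{\left(L \right)} = \sqrt{25 + L}$
$\frac{151854 - 225506}{B{\left(I,A{\left(-4 \right)} \right)} - 104886} = \frac{151854 - 225506}{\sqrt{25 - 4} - 104886} = - \frac{73652}{\sqrt{21} - 104886} = - \frac{73652}{-104886 + \sqrt{21}}$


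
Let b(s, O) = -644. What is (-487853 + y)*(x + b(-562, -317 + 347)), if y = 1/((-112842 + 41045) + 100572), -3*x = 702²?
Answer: 2315029720843488/28775 ≈ 8.0453e+10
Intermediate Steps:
x = -164268 (x = -⅓*702² = -⅓*492804 = -164268)
y = 1/28775 (y = 1/(-71797 + 100572) = 1/28775 ≈ 3.4752e-5)
(-487853 + y)*(x + b(-562, -317 + 347)) = (-487853 + 1/28775)*(-164268 - 644) = -14037970074/28775*(-164912) = 2315029720843488/28775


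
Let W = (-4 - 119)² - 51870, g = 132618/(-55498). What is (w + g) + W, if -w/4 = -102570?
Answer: 10365267402/27749 ≈ 3.7354e+5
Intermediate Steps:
g = -66309/27749 (g = 132618*(-1/55498) = -66309/27749 ≈ -2.3896)
w = 410280 (w = -4*(-102570) = 410280)
W = -36741 (W = (-123)² - 51870 = 15129 - 51870 = -36741)
(w + g) + W = (410280 - 66309/27749) - 36741 = 11384793411/27749 - 36741 = 10365267402/27749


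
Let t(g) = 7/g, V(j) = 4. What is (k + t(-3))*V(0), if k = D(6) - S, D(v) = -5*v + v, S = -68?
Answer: 500/3 ≈ 166.67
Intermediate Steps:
D(v) = -4*v
k = 44 (k = -4*6 - 1*(-68) = -24 + 68 = 44)
(k + t(-3))*V(0) = (44 + 7/(-3))*4 = (44 + 7*(-⅓))*4 = (44 - 7/3)*4 = (125/3)*4 = 500/3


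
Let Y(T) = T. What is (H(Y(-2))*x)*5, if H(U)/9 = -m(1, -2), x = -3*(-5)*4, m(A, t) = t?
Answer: 5400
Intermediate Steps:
x = 60 (x = 15*4 = 60)
H(U) = 18 (H(U) = 9*(-1*(-2)) = 9*2 = 18)
(H(Y(-2))*x)*5 = (18*60)*5 = 1080*5 = 5400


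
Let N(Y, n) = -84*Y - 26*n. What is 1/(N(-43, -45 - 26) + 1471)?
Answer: 1/6929 ≈ 0.00014432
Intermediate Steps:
1/(N(-43, -45 - 26) + 1471) = 1/((-84*(-43) - 26*(-45 - 26)) + 1471) = 1/((3612 - 26*(-71)) + 1471) = 1/((3612 + 1846) + 1471) = 1/(5458 + 1471) = 1/6929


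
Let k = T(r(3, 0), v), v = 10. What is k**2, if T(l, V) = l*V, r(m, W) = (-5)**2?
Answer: 62500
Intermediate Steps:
r(m, W) = 25
T(l, V) = V*l
k = 250 (k = 10*25 = 250)
k**2 = 250**2 = 62500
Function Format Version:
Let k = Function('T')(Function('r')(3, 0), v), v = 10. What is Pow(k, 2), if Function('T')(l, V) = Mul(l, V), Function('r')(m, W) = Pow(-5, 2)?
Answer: 62500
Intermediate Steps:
Function('r')(m, W) = 25
Function('T')(l, V) = Mul(V, l)
k = 250 (k = Mul(10, 25) = 250)
Pow(k, 2) = Pow(250, 2) = 62500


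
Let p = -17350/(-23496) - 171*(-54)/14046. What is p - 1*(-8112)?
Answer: 223135163963/27502068 ≈ 8113.4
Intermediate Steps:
p = 38388347/27502068 (p = -17350*(-1/23496) + 9234*(1/14046) = 8675/11748 + 1539/2341 = 38388347/27502068 ≈ 1.3958)
p - 1*(-8112) = 38388347/27502068 - 1*(-8112) = 38388347/27502068 + 8112 = 223135163963/27502068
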